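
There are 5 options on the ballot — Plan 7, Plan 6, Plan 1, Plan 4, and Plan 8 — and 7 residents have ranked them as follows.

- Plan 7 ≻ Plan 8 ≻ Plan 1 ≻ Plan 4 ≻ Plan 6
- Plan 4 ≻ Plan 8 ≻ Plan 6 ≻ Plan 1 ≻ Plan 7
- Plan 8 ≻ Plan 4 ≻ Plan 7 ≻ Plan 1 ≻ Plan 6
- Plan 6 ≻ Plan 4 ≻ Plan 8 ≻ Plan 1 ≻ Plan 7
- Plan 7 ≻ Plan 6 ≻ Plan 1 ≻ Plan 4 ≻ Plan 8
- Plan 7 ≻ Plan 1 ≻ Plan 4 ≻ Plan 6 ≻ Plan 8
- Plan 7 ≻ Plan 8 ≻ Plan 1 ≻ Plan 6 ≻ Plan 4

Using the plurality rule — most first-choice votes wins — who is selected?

First-place vote totals:
  Plan 7: 4
  Plan 6: 1
  Plan 1: 0
  Plan 4: 1
  Plan 8: 1
Plan 7 has the most first-place votes.

Plan 7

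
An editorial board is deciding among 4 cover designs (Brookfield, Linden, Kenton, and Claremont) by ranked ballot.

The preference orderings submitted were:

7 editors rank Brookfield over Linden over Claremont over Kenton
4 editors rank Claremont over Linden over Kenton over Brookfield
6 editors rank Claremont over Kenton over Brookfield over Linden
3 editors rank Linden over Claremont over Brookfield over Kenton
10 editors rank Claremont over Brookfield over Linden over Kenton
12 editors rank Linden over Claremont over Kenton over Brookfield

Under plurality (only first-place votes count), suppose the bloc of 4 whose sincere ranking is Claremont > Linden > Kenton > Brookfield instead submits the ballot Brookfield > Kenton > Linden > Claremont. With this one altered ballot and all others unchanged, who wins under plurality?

First-place totals with the altered ballot: Brookfield 11, Linden 15, Kenton 0, Claremont 16.
The winner is unchanged: still Claremont.

Claremont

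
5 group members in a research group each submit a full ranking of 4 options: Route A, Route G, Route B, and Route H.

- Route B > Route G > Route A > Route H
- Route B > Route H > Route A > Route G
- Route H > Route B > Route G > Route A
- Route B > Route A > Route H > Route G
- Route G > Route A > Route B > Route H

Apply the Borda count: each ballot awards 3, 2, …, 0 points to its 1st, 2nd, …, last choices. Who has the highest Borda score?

Borda scores:
  Route A: 1 + 1 + 0 + 2 + 2 = 6
  Route G: 2 + 0 + 1 + 0 + 3 = 6
  Route B: 3 + 3 + 2 + 3 + 1 = 12
  Route H: 0 + 2 + 3 + 1 + 0 = 6
Route B has the highest total.

Route B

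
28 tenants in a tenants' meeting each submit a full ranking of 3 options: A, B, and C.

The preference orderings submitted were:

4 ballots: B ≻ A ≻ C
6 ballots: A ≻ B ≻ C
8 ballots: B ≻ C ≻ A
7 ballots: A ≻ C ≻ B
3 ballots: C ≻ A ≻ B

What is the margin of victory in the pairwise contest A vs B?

Ballots ranking A above B: 6+7+3 = 16.
Ballots ranking B above A: 4+8 = 12.
A wins 16–12, a margin of 4.

4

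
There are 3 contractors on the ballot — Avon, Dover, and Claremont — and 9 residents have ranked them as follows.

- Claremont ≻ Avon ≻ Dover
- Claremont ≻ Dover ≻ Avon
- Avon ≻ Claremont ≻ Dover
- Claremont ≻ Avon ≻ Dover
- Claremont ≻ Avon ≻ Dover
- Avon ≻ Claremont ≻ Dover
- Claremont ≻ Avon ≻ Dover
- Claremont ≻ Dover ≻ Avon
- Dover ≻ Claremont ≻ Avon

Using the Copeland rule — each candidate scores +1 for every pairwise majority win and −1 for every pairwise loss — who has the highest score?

Pairwise results:
  Avon vs Dover: Avon wins 6–3.
  Avon vs Claremont: Claremont wins 7–2.
  Dover vs Claremont: Claremont wins 8–1.
Copeland scores (wins − losses):
  Avon: 1 − 1 = 0
  Dover: 0 − 2 = -2
  Claremont: 2 − 0 = 2
Claremont has the best Copeland score.

Claremont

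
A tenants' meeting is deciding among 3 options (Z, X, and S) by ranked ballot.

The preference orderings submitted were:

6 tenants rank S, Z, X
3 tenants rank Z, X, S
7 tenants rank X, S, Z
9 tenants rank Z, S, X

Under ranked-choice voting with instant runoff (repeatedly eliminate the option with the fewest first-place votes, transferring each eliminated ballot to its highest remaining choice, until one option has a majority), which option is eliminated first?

Round 1: Z 12, X 7, S 6. S has the fewest and is eliminated.
Round 2: Z 18, X 7. Z has a majority.

S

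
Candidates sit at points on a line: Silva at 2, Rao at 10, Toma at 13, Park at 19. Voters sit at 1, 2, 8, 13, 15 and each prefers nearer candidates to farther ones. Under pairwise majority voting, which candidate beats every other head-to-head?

Rao

With single-peaked preferences on a line, the Condorcet winner is the candidate closest to the median voter.
The median voter (position 8) is closest to Rao at 10.
Check: Rao vs Silva — voters closer to Rao: 3 of 5.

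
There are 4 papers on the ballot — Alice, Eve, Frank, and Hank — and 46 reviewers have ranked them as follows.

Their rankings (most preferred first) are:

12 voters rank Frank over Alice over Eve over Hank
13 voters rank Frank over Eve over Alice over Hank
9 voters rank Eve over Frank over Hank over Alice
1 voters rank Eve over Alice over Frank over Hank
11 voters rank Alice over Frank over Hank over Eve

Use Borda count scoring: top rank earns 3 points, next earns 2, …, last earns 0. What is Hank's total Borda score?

Borda scores:
  Alice: 12·2 + 13·1 + 9·0 + 2 + 11·3 = 72
  Eve: 12·1 + 13·2 + 9·3 + 3 + 11·0 = 68
  Frank: 12·3 + 13·3 + 9·2 + 1 + 11·2 = 116
  Hank: 12·0 + 13·0 + 9·1 + 0 + 11·1 = 20

20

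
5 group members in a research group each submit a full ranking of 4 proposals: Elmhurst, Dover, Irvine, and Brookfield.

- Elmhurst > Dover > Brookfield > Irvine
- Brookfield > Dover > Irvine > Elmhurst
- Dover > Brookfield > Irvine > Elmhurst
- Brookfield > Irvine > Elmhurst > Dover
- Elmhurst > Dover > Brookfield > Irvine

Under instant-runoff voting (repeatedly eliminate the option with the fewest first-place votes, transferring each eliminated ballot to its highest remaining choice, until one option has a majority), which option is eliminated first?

Irvine

Round 1: Elmhurst 2, Brookfield 2, Dover 1, Irvine 0. Irvine has the fewest and is eliminated.
Round 2: Elmhurst 2, Brookfield 2, Dover 1. Dover has the fewest and is eliminated.
Round 3: Brookfield 3, Elmhurst 2. Brookfield has a majority.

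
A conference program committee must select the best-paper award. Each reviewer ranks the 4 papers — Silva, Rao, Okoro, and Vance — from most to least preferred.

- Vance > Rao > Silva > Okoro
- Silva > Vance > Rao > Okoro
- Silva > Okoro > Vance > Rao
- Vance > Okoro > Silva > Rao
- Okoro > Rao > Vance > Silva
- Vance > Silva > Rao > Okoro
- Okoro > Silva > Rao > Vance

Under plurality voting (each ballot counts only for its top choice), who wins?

First-place vote totals:
  Silva: 2
  Rao: 0
  Okoro: 2
  Vance: 3
Vance has the most first-place votes.

Vance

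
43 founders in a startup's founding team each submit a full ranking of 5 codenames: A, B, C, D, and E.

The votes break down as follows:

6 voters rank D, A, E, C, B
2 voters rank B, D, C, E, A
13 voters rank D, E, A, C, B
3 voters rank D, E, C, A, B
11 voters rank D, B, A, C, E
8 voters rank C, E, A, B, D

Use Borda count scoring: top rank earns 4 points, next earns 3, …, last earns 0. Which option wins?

D

Borda scores:
  A: 6·3 + 2·0 + 13·2 + 3·1 + 11·2 + 8·2 = 85
  B: 6·0 + 2·4 + 13·0 + 3·0 + 11·3 + 8·1 = 49
  C: 6·1 + 2·2 + 13·1 + 3·2 + 11·1 + 8·4 = 72
  D: 6·4 + 2·3 + 13·4 + 3·4 + 11·4 + 8·0 = 138
  E: 6·2 + 2·1 + 13·3 + 3·3 + 11·0 + 8·3 = 86
D has the highest total.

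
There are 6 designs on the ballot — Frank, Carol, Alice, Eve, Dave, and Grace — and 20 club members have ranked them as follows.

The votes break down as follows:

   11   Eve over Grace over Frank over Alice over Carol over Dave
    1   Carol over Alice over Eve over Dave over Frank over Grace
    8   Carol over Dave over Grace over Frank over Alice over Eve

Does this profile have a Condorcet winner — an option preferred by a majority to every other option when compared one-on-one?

Head-to-head results (20 voters total):
Frank vs Carol: Frank wins 11–9.
Frank vs Alice: Frank wins 19–1.
Frank vs Eve: Eve wins 12–8.
Frank vs Dave: Frank wins 11–9.
Frank vs Grace: Grace wins 19–1.
Carol vs Alice: Alice wins 11–9.
Carol vs Eve: Eve wins 11–9.
Carol vs Dave: Carol wins 20–0.
Carol vs Grace: Grace wins 11–9.
Alice vs Eve: Eve wins 11–9.
Alice vs Dave: Alice wins 12–8.
Alice vs Grace: Grace wins 19–1.
Eve vs Dave: Eve wins 12–8.
Eve vs Grace: Eve wins 12–8.
Dave vs Grace: Grace wins 11–9.
Eve beats each rival — Frank (12–8), Carol (11–9), Alice (11–9), Dave (12–8), Grace (12–8) — so Eve is the Condorcet winner.

Yes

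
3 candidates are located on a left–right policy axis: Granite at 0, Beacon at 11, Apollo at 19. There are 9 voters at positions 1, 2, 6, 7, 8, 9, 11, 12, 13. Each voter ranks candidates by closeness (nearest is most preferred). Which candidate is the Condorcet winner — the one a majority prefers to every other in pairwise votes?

Beacon

With single-peaked preferences on a line, the Condorcet winner is the candidate closest to the median voter.
The median voter (position 8) is closest to Beacon at 11.
Check: Beacon vs Apollo — voters closer to Beacon: 9 of 9.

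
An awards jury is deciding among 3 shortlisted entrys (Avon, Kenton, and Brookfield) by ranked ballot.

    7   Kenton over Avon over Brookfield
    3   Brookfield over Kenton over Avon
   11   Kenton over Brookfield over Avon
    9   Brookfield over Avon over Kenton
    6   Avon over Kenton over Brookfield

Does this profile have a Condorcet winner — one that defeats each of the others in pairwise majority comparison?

Head-to-head results (36 voters total):
Avon vs Kenton: Kenton wins 21–15.
Avon vs Brookfield: Brookfield wins 23–13.
Kenton vs Brookfield: Kenton wins 24–12.
Kenton beats each rival — Avon (21–15), Brookfield (24–12) — so Kenton is the Condorcet winner.

Yes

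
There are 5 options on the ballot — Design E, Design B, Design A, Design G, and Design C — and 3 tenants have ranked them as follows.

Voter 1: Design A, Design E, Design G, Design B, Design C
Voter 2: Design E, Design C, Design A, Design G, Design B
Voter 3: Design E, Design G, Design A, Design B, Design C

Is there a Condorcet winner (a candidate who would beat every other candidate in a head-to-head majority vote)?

Yes

Head-to-head results (3 voters total):
Design E vs Design B: Design E wins 3–0.
Design E vs Design A: Design E wins 2–1.
Design E vs Design G: Design E wins 3–0.
Design E vs Design C: Design E wins 3–0.
Design B vs Design A: Design A wins 3–0.
Design B vs Design G: Design G wins 3–0.
Design B vs Design C: Design B wins 2–1.
Design A vs Design G: Design A wins 2–1.
Design A vs Design C: Design A wins 2–1.
Design G vs Design C: Design G wins 2–1.
Design E beats each rival — Design B (3–0), Design A (2–1), Design G (3–0), Design C (3–0) — so Design E is the Condorcet winner.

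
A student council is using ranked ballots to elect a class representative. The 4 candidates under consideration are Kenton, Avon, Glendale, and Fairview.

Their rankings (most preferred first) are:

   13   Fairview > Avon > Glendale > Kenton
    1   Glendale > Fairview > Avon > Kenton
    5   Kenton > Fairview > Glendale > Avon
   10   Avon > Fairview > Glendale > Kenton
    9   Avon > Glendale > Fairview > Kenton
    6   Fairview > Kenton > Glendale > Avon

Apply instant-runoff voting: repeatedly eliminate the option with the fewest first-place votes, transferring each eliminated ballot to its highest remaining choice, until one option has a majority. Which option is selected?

Fairview

Round 1: Avon 19, Fairview 19, Kenton 5, Glendale 1. Glendale has the fewest and is eliminated.
Round 2: Fairview 20, Avon 19, Kenton 5. Kenton has the fewest and is eliminated.
Round 3: Fairview 25, Avon 19. Fairview has a majority.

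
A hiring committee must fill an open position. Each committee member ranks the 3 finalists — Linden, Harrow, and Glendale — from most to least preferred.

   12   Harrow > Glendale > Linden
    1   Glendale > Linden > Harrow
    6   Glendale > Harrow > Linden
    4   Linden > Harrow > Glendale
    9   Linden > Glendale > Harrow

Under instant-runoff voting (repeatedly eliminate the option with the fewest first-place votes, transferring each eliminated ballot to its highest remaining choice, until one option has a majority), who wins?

Round 1: Linden 13, Harrow 12, Glendale 7. Glendale has the fewest and is eliminated.
Round 2: Harrow 18, Linden 14. Harrow has a majority.

Harrow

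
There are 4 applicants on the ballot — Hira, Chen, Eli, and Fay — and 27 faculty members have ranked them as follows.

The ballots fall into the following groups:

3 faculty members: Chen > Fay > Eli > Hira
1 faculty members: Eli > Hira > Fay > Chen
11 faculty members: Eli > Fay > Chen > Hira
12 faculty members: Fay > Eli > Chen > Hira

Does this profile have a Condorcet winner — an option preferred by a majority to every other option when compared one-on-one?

Head-to-head results (27 voters total):
Hira vs Chen: Chen wins 26–1.
Hira vs Eli: Eli wins 27–0.
Hira vs Fay: Fay wins 26–1.
Chen vs Eli: Eli wins 24–3.
Chen vs Fay: Fay wins 24–3.
Eli vs Fay: Fay wins 15–12.
Fay beats each rival — Hira (26–1), Chen (24–3), Eli (15–12) — so Fay is the Condorcet winner.

Yes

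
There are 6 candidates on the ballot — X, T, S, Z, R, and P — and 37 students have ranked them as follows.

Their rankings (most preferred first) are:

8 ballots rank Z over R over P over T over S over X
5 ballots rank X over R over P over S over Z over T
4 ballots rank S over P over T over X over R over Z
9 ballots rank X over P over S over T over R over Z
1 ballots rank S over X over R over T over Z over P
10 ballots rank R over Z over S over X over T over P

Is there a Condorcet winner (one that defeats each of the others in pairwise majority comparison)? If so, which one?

No Condorcet winner

Head-to-head results (37 voters total):
X vs T: X wins 25–12.
X vs S: S wins 23–14.
X vs Z: X wins 19–18.
X vs R: X wins 19–18.
X vs P: X wins 25–12.
T vs S: S wins 29–8.
T vs Z: Z wins 23–14.
T vs R: R wins 24–13.
T vs P: P wins 26–11.
S vs Z: S wins 19–18.
S vs R: R wins 23–14.
S vs P: P wins 22–15.
Z vs R: R wins 29–8.
Z vs P: Z wins 19–18.
R vs P: R wins 24–13.
No candidate beats all others: X beats R beats S beats X, a majority cycle.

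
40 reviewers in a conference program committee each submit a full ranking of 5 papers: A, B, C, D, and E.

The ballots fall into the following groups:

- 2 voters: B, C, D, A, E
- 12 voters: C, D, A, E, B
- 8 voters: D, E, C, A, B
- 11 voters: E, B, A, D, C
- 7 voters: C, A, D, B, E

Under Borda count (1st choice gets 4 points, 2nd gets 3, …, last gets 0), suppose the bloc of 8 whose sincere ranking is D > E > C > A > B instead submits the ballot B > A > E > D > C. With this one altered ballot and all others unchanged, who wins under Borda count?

Borda totals with the altered ballot: A 93, B 80, C 82, D 73, E 72.
The switch changes the winner from C to A.

A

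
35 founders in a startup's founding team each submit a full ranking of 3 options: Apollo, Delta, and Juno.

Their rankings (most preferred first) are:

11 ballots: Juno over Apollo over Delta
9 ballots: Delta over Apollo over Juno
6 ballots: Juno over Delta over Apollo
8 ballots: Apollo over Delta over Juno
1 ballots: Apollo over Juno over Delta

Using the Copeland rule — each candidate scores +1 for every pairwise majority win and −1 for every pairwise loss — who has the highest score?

Apollo

Pairwise results:
  Apollo vs Delta: Apollo wins 20–15.
  Apollo vs Juno: Apollo wins 18–17.
  Delta vs Juno: Juno wins 18–17.
Copeland scores (wins − losses):
  Apollo: 2 − 0 = 2
  Delta: 0 − 2 = -2
  Juno: 1 − 1 = 0
Apollo has the best Copeland score.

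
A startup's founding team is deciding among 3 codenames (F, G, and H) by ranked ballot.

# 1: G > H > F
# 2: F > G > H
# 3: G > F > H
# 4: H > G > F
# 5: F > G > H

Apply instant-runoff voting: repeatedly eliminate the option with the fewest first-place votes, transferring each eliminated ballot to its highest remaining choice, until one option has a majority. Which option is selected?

Round 1: F 2, G 2, H 1. H has the fewest and is eliminated.
Round 2: G 3, F 2. G has a majority.

G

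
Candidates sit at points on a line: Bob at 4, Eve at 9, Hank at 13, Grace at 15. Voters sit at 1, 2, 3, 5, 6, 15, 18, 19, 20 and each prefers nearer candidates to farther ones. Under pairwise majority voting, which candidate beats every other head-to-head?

Bob

With single-peaked preferences on a line, the Condorcet winner is the candidate closest to the median voter.
The median voter (position 6) is closest to Bob at 4.
Check: Bob vs Grace — voters closer to Bob: 5 of 9.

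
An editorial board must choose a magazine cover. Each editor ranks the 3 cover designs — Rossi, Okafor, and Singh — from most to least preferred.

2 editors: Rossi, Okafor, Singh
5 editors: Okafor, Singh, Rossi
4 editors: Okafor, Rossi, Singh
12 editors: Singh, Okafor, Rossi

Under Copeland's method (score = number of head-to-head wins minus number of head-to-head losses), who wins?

Pairwise results:
  Rossi vs Okafor: Okafor wins 21–2.
  Rossi vs Singh: Singh wins 17–6.
  Okafor vs Singh: Singh wins 12–11.
Copeland scores (wins − losses):
  Rossi: 0 − 2 = -2
  Okafor: 1 − 1 = 0
  Singh: 2 − 0 = 2
Singh has the best Copeland score.

Singh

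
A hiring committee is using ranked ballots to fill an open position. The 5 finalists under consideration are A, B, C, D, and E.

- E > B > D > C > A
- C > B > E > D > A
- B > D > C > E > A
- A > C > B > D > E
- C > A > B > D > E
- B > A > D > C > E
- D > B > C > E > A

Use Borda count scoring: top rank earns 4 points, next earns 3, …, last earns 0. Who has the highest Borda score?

B

Borda scores:
  A: 0 + 0 + 0 + 4 + 3 + 3 + 0 = 10
  B: 3 + 3 + 4 + 2 + 2 + 4 + 3 = 21
  C: 1 + 4 + 2 + 3 + 4 + 1 + 2 = 17
  D: 2 + 1 + 3 + 1 + 1 + 2 + 4 = 14
  E: 4 + 2 + 1 + 0 + 0 + 0 + 1 = 8
B has the highest total.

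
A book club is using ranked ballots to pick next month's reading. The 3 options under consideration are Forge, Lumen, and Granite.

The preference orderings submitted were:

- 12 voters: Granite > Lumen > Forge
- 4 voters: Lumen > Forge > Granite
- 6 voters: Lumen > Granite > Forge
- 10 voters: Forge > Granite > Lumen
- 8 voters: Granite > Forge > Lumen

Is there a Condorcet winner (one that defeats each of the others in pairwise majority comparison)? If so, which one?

Granite

Head-to-head results (40 voters total):
Forge vs Lumen: Lumen wins 22–18.
Forge vs Granite: Granite wins 26–14.
Lumen vs Granite: Granite wins 30–10.
Granite beats each rival — Forge (26–14), Lumen (30–10) — so Granite is the Condorcet winner.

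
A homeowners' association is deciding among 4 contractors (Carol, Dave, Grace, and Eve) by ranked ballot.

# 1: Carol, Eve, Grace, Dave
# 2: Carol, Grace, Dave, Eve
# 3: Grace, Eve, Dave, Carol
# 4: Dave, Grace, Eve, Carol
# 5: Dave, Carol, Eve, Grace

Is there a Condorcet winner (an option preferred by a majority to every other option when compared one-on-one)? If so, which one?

Head-to-head results (5 voters total):
Carol vs Dave: Dave wins 3–2.
Carol vs Grace: Carol wins 3–2.
Carol vs Eve: Carol wins 3–2.
Dave vs Grace: Grace wins 3–2.
Dave vs Eve: Dave wins 3–2.
Grace vs Eve: Grace wins 3–2.
No candidate beats all others: Carol beats Grace beats Dave beats Carol, a majority cycle.

None — there is no Condorcet winner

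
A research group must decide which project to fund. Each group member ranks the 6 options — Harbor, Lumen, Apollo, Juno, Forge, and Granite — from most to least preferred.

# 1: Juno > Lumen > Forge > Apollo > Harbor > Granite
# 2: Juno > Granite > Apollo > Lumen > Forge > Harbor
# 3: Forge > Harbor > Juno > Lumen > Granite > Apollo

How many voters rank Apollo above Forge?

1

Ballots ranking Apollo above Forge: 1.
Ballots ranking Forge above Apollo: 2.
So 1 of 3 voters prefer Apollo to Forge.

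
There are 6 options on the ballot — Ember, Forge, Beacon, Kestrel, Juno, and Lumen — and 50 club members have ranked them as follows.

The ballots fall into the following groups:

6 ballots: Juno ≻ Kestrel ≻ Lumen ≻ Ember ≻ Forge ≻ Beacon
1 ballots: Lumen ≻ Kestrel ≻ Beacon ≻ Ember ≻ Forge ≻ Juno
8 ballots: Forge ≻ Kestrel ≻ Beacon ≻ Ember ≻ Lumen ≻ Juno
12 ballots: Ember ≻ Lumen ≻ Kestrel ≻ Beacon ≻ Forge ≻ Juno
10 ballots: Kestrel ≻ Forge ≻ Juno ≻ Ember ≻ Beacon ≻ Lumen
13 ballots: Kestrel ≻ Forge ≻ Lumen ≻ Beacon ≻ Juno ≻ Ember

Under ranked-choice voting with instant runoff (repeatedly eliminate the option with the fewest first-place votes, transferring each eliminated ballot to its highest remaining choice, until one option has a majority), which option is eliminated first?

Round 1: Kestrel 23, Ember 12, Forge 8, Juno 6, Lumen 1, Beacon 0. Beacon has the fewest and is eliminated.
Round 2: Kestrel 23, Ember 12, Forge 8, Juno 6, Lumen 1. Lumen has the fewest and is eliminated.
Round 3: Kestrel 24, Ember 12, Forge 8, Juno 6. Juno has the fewest and is eliminated.
Round 4: Kestrel 30, Ember 12, Forge 8. Kestrel has a majority.

Beacon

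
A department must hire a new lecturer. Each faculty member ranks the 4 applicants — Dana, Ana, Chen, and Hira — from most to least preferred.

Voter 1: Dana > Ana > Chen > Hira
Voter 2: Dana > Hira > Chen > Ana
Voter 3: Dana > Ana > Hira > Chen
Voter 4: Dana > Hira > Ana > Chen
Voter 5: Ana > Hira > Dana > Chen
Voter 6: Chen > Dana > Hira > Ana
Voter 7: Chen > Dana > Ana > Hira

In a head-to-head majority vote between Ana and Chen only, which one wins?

Ballots ranking Ana above Chen: 4.
Ballots ranking Chen above Ana: 3.
Ana wins the head-to-head, 4–3.

Ana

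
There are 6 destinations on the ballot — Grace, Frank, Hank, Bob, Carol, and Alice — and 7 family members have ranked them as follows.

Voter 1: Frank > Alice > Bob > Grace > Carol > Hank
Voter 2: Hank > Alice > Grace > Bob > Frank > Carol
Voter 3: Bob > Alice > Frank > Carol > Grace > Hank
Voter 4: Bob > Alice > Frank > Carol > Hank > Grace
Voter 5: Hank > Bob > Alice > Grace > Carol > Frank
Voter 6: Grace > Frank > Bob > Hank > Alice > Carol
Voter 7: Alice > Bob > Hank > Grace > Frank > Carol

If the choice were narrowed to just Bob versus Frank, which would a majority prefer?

Bob

Ballots ranking Bob above Frank: 5.
Ballots ranking Frank above Bob: 2.
Bob wins the head-to-head, 5–2.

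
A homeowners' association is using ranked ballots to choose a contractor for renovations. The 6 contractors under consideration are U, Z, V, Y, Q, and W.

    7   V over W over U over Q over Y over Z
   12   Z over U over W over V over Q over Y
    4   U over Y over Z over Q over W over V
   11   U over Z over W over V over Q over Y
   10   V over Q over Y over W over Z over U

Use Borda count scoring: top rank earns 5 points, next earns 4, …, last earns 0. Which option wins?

U

Borda scores:
  U: 7·3 + 12·4 + 4·5 + 11·5 + 10·0 = 144
  Z: 7·0 + 12·5 + 4·3 + 11·4 + 10·1 = 126
  V: 7·5 + 12·2 + 4·0 + 11·2 + 10·5 = 131
  Y: 7·1 + 12·0 + 4·4 + 11·0 + 10·3 = 53
  Q: 7·2 + 12·1 + 4·2 + 11·1 + 10·4 = 85
  W: 7·4 + 12·3 + 4·1 + 11·3 + 10·2 = 121
U has the highest total.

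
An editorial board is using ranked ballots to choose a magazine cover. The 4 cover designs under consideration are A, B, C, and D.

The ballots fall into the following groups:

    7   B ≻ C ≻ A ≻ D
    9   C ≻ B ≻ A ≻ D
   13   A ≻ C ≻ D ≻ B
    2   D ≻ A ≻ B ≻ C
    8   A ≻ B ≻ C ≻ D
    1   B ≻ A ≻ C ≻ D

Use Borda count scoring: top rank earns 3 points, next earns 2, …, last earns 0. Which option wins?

Borda scores:
  A: 7·1 + 9·1 + 13·3 + 2·2 + 8·3 + 2 = 85
  B: 7·3 + 9·2 + 13·0 + 2·1 + 8·2 + 3 = 60
  C: 7·2 + 9·3 + 13·2 + 2·0 + 8·1 + 1 = 76
  D: 7·0 + 9·0 + 13·1 + 2·3 + 8·0 + 0 = 19
A has the highest total.

A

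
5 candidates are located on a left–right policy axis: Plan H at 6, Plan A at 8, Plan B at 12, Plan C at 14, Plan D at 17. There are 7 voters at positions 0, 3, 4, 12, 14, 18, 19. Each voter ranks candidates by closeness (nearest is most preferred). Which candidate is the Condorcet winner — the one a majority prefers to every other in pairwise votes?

With single-peaked preferences on a line, the Condorcet winner is the candidate closest to the median voter.
The median voter (position 12) is closest to Plan B at 12.
Check: Plan B vs Plan C — voters closer to Plan B: 4 of 7.

Plan B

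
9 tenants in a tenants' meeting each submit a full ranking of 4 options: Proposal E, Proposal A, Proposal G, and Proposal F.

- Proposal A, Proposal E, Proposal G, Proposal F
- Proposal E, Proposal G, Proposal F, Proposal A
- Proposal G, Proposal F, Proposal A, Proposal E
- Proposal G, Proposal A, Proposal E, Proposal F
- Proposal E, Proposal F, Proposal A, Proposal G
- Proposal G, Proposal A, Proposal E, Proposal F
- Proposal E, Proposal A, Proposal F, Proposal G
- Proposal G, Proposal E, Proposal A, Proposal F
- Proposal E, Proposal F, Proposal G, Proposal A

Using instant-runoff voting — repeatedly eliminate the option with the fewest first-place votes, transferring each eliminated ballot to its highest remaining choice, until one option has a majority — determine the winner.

Round 1: Proposal E 4, Proposal G 4, Proposal A 1, Proposal F 0. Proposal F has the fewest and is eliminated.
Round 2: Proposal E 4, Proposal G 4, Proposal A 1. Proposal A has the fewest and is eliminated.
Round 3: Proposal E 5, Proposal G 4. Proposal E has a majority.

Proposal E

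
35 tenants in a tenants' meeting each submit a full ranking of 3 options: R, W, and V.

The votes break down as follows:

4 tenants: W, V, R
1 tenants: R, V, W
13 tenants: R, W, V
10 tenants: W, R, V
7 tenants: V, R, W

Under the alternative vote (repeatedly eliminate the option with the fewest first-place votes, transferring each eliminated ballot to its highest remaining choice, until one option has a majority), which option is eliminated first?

V

Round 1: R 14, W 14, V 7. V has the fewest and is eliminated.
Round 2: R 21, W 14. R has a majority.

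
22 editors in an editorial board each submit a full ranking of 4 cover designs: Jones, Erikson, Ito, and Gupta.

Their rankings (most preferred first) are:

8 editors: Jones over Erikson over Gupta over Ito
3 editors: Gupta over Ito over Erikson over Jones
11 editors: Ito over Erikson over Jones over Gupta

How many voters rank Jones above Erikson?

Ballots ranking Jones above Erikson: 8.
Ballots ranking Erikson above Jones: 3+11 = 14.
So 8 of 22 voters prefer Jones to Erikson.

8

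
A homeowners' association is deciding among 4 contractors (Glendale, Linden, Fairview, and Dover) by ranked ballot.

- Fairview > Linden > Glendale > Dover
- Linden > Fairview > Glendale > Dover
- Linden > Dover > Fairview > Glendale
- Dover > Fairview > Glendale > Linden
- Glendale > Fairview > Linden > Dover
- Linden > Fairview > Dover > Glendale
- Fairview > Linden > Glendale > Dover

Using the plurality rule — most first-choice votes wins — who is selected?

Linden

First-place vote totals:
  Glendale: 1
  Linden: 3
  Fairview: 2
  Dover: 1
Linden has the most first-place votes.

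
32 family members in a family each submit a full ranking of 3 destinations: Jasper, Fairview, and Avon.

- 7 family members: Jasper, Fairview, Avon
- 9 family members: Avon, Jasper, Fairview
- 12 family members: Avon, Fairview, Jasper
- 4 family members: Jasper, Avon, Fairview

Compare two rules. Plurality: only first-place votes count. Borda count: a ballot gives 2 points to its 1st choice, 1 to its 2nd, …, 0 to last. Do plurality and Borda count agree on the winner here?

Plurality first-place counts: Jasper 11, Fairview 0, Avon 21 → Avon.
Borda totals: Jasper 31, Fairview 19, Avon 46 → Avon.
The two rules agree on Avon.

Yes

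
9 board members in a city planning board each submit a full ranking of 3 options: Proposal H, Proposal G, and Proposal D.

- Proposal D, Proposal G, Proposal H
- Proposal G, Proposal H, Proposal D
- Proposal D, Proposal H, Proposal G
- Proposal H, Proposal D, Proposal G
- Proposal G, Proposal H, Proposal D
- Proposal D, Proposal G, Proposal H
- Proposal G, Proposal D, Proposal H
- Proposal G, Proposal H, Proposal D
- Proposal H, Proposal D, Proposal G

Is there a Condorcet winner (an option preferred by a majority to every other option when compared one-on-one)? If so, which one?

None — there is no Condorcet winner

Head-to-head results (9 voters total):
Proposal H vs Proposal G: Proposal G wins 6–3.
Proposal H vs Proposal D: Proposal H wins 5–4.
Proposal G vs Proposal D: Proposal D wins 5–4.
No candidate beats all others: Proposal H beats Proposal D beats Proposal G beats Proposal H, a majority cycle.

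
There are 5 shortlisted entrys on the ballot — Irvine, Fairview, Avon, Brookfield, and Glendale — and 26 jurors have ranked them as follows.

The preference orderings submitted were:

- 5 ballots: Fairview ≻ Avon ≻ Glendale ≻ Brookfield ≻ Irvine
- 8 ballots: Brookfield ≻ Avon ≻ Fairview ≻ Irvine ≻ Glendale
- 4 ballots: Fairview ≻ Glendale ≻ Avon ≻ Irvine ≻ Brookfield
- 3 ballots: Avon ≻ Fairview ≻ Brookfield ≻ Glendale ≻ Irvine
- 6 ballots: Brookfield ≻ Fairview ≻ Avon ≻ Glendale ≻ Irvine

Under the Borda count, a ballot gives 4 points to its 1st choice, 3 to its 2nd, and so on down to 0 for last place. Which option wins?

Borda scores:
  Irvine: 5·0 + 8·1 + 4·1 + 3·0 + 6·0 = 12
  Fairview: 5·4 + 8·2 + 4·4 + 3·3 + 6·3 = 79
  Avon: 5·3 + 8·3 + 4·2 + 3·4 + 6·2 = 71
  Brookfield: 5·1 + 8·4 + 4·0 + 3·2 + 6·4 = 67
  Glendale: 5·2 + 8·0 + 4·3 + 3·1 + 6·1 = 31
Fairview has the highest total.

Fairview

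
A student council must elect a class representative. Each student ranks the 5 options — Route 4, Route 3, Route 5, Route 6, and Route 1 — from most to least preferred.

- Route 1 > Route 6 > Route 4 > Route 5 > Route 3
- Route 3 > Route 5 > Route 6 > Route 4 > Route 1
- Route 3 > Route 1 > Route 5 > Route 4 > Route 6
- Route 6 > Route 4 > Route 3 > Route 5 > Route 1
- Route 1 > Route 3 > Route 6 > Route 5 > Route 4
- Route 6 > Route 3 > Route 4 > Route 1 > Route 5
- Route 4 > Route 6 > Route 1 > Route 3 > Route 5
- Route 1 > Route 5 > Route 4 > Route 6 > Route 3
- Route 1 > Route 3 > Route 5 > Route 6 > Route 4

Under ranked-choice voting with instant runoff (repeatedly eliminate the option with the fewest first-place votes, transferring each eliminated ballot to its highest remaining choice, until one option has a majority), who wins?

Route 1

Round 1: Route 1 4, Route 3 2, Route 6 2, Route 4 1, Route 5 0. Route 5 has the fewest and is eliminated.
Round 2: Route 1 4, Route 3 2, Route 6 2, Route 4 1. Route 4 has the fewest and is eliminated.
Round 3: Route 1 4, Route 6 3, Route 3 2. Route 3 has the fewest and is eliminated.
Round 4: Route 1 5, Route 6 4. Route 1 has a majority.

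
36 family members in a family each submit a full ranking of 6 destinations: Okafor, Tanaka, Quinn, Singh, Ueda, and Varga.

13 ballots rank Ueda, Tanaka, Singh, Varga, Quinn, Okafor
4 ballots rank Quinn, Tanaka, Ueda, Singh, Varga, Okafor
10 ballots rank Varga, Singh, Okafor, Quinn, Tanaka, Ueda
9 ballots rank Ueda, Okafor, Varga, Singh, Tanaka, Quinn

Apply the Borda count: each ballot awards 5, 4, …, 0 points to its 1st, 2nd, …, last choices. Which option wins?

Borda scores:
  Okafor: 13·0 + 4·0 + 10·3 + 9·4 = 66
  Tanaka: 13·4 + 4·4 + 10·1 + 9·1 = 87
  Quinn: 13·1 + 4·5 + 10·2 + 9·0 = 53
  Singh: 13·3 + 4·2 + 10·4 + 9·2 = 105
  Ueda: 13·5 + 4·3 + 10·0 + 9·5 = 122
  Varga: 13·2 + 4·1 + 10·5 + 9·3 = 107
Ueda has the highest total.

Ueda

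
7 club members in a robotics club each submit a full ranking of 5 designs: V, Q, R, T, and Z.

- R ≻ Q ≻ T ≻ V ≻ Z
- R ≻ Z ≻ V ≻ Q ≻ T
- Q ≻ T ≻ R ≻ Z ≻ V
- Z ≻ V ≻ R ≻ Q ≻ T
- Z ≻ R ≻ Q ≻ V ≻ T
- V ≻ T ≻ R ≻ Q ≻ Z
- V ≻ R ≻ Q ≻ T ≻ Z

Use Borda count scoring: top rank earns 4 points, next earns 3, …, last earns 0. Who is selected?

Borda scores:
  V: 1 + 2 + 0 + 3 + 1 + 4 + 4 = 15
  Q: 3 + 1 + 4 + 1 + 2 + 1 + 2 = 14
  R: 4 + 4 + 2 + 2 + 3 + 2 + 3 = 20
  T: 2 + 0 + 3 + 0 + 0 + 3 + 1 = 9
  Z: 0 + 3 + 1 + 4 + 4 + 0 + 0 = 12
R has the highest total.

R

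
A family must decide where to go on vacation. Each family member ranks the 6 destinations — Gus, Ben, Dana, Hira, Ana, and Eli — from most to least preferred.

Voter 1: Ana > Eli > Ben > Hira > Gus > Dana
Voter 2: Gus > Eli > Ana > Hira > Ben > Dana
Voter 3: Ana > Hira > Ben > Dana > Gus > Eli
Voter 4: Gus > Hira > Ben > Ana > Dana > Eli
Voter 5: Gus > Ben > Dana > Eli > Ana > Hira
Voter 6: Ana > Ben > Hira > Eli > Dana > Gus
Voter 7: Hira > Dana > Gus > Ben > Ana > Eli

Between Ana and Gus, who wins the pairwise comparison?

Ballots ranking Ana above Gus: 3.
Ballots ranking Gus above Ana: 4.
Gus wins the head-to-head, 4–3.

Gus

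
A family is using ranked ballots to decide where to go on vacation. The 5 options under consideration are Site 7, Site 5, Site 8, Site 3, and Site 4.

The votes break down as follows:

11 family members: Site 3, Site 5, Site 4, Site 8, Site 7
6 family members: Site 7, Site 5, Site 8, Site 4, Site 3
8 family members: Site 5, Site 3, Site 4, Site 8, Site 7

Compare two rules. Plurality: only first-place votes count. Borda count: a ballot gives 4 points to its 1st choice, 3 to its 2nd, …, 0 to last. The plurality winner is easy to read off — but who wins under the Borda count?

Plurality first-place counts: Site 7 6, Site 5 8, Site 8 0, Site 3 11, Site 4 0 → Site 3.
Borda totals: Site 7 24, Site 5 83, Site 8 31, Site 3 68, Site 4 44 → Site 5.

Site 5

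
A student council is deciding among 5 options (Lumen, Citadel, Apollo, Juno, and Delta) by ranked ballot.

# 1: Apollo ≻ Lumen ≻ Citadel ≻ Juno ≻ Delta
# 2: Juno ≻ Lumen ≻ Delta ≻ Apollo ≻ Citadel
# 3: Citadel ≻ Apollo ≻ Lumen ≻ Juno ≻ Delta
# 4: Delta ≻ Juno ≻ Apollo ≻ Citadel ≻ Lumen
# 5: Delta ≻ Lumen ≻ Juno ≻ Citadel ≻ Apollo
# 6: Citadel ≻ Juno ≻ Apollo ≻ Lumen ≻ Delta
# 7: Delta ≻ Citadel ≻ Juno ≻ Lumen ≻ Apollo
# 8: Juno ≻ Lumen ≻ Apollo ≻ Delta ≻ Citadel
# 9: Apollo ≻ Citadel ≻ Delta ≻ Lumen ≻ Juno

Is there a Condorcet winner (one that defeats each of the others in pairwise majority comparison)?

Head-to-head results (9 voters total):
Lumen vs Citadel: Citadel wins 5–4.
Lumen vs Apollo: Apollo wins 5–4.
Lumen vs Juno: Juno wins 5–4.
Lumen vs Delta: Lumen wins 5–4.
Citadel vs Apollo: Apollo wins 5–4.
Citadel vs Juno: Citadel wins 5–4.
Citadel vs Delta: Delta wins 5–4.
Apollo vs Juno: Juno wins 6–3.
Apollo vs Delta: Apollo wins 5–4.
Juno vs Delta: Juno wins 5–4.
No candidate beats all others: Lumen beats Delta beats Citadel beats Lumen, a majority cycle.

No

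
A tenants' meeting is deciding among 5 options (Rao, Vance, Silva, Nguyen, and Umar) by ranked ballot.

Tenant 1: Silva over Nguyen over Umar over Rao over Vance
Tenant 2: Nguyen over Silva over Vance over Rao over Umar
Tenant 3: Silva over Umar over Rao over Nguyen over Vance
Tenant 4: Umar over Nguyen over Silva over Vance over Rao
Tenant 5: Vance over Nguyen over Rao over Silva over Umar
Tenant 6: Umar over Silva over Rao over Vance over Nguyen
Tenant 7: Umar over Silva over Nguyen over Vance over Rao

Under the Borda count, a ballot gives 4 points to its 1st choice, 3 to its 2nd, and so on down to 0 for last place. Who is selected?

Borda scores:
  Rao: 1 + 1 + 2 + 0 + 2 + 2 + 0 = 8
  Vance: 0 + 2 + 0 + 1 + 4 + 1 + 1 = 9
  Silva: 4 + 3 + 4 + 2 + 1 + 3 + 3 = 20
  Nguyen: 3 + 4 + 1 + 3 + 3 + 0 + 2 = 16
  Umar: 2 + 0 + 3 + 4 + 0 + 4 + 4 = 17
Silva has the highest total.

Silva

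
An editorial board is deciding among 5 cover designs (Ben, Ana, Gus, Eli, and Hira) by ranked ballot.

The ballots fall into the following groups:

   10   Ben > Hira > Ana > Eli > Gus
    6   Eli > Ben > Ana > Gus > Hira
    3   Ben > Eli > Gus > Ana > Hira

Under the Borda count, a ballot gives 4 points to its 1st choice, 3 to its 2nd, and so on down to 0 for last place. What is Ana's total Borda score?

Borda scores:
  Ben: 10·4 + 6·3 + 3·4 = 70
  Ana: 10·2 + 6·2 + 3·1 = 35
  Gus: 10·0 + 6·1 + 3·2 = 12
  Eli: 10·1 + 6·4 + 3·3 = 43
  Hira: 10·3 + 6·0 + 3·0 = 30

35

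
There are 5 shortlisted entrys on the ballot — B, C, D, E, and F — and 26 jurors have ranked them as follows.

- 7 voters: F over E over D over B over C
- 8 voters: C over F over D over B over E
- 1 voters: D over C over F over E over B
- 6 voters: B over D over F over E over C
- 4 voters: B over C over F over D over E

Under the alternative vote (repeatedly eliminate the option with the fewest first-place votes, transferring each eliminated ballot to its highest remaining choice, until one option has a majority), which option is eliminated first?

Round 1: B 10, C 8, F 7, D 1, E 0. E has the fewest and is eliminated.
Round 2: B 10, C 8, F 7, D 1. D has the fewest and is eliminated.
Round 3: B 10, C 9, F 7. F has the fewest and is eliminated.
Round 4: B 17, C 9. B has a majority.

E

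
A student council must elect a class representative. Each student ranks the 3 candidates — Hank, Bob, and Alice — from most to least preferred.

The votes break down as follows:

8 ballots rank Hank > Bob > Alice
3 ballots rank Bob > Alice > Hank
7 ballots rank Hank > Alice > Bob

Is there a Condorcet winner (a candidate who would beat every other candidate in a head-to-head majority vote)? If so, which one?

Head-to-head results (18 voters total):
Hank vs Bob: Hank wins 15–3.
Hank vs Alice: Hank wins 15–3.
Bob vs Alice: Bob wins 11–7.
Hank beats each rival — Bob (15–3), Alice (15–3) — so Hank is the Condorcet winner.

Hank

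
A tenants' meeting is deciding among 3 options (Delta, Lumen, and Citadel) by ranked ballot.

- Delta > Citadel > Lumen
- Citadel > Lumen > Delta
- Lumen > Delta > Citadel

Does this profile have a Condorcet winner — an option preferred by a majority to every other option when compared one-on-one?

No

Head-to-head results (3 voters total):
Delta vs Lumen: Lumen wins 2–1.
Delta vs Citadel: Delta wins 2–1.
Lumen vs Citadel: Citadel wins 2–1.
No candidate beats all others: Delta beats Citadel beats Lumen beats Delta, a majority cycle.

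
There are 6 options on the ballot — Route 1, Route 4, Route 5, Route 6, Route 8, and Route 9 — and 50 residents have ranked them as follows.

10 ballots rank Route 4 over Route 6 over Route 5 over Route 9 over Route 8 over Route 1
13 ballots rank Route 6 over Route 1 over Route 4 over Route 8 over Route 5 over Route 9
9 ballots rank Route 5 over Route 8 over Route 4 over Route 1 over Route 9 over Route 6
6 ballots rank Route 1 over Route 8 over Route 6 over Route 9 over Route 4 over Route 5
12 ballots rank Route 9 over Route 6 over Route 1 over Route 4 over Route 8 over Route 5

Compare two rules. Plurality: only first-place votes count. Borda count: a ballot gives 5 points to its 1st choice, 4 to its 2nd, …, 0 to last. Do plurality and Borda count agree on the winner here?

Yes

Plurality first-place counts: Route 1 6, Route 4 10, Route 5 9, Route 6 13, Route 8 0, Route 9 12 → Route 6.
Borda totals: Route 1 136, Route 4 146, Route 5 88, Route 6 171, Route 8 108, Route 9 101 → Route 6.
The two rules agree on Route 6.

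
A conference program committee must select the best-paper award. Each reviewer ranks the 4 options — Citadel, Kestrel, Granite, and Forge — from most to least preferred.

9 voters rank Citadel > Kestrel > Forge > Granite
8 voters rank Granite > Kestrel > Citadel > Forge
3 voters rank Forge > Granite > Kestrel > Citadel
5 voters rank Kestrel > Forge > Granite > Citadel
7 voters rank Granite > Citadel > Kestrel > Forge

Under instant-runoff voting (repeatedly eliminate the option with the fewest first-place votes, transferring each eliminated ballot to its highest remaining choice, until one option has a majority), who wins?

Granite

Round 1: Granite 15, Citadel 9, Kestrel 5, Forge 3. Forge has the fewest and is eliminated.
Round 2: Granite 18, Citadel 9, Kestrel 5. Granite has a majority.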